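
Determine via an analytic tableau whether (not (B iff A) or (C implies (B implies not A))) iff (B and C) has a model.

Satisfiable

Initial set: {T ((not (B iff A) or (C implies (B implies not A))) iff (B and C))}.
T ((not (B iff A) or (C implies (B implies not A))) iff (B and C)): β-rule — branch into T (not (B iff A) or (C implies (B implies not A))), T (B and C)  //  F (not (B iff A) or (C implies (B implies not A))), F (B and C).
  branch 1 (add T (not (B iff A) or (C implies (B implies not A))), T (B and C)):
    T (B and C): α-rule — add T B, T C.
    T (not (B iff A) or (C implies (B implies not A))): β-rule — branch into T not (B iff A)  //  T (C implies (B implies not A)).
      branch 1.1 (add T not (B iff A)):
        T not (B iff A): β-rule — branch into T B, F A  //  F B, T A.
          branch 1.1.1 (add T B, F A):
            ○ open, literals {A=false, B=true, C=true}.
          branch 1.1.2 (add F B, T A):
            × closes — contains both B and not B.
      branch 1.2 (add T (C implies (B implies not A))):
        T (C implies (B implies not A)): β-rule — branch into F C  //  T (B implies not A).
          branch 1.2.1 (add F C):
            × closes — contains both C and not C.
          branch 1.2.2 (add T (B implies not A)):
            T (B implies not A): β-rule — branch into F B  //  T not A.
              branch 1.2.2.1 (add F B):
                × closes — contains both B and not B.
              branch 1.2.2.2 (add T not A):
                ○ open, literals {A=false, B=true, C=true}.
  branch 2 (add F (not (B iff A) or (C implies (B implies not A))), F (B and C)):
    F (not (B iff A) or (C implies (B implies not A))): α-rule — add F not (B iff A), F (C implies (B implies not A)).
    F (C implies (B implies not A)): α-rule — add T C, F (B implies not A).
    F (B implies not A): α-rule — add T B, F not A.
    F (B and C): β-rule — branch into F B  //  F C.
      branch 2.1 (add F B):
        × closes — contains both B and not B.
      branch 2.2 (add F C):
        × closes — contains both C and not C.
5 branches closed, 2 open.
An open branch gives a satisfying assignment: A=false, B=true, C=true.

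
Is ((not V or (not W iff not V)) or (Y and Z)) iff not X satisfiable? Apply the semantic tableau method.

Satisfiable

Initial set: {(((not V or (not W iff not V)) or (Y and Z)) iff not X)}.
(((not V or (not W iff not V)) or (Y and Z)) iff not X): β-rule — branch into ((not V or (not W iff not V)) or (Y and Z)), not X  //  not ((not V or (not W iff not V)) or (Y and Z)), not not X.
  branch 1 (add ((not V or (not W iff not V)) or (Y and Z)), not X):
    ((not V or (not W iff not V)) or (Y and Z)): β-rule — branch into (not V or (not W iff not V))  //  (Y and Z).
      branch 1.1 (add (not V or (not W iff not V))):
        (not V or (not W iff not V)): β-rule — branch into not V  //  (not W iff not V).
          branch 1.1.1 (add not V):
            ○ open, literals {V=false, X=false}.
          branch 1.1.2 (add (not W iff not V)):
            (not W iff not V): β-rule — branch into not W, not V  //  not not W, not not V.
              branch 1.1.2.1 (add not W, not V):
                ○ open, literals {V=false, W=false, X=false}.
              branch 1.1.2.2 (add not not W, not not V):
                ○ open, literals {V=true, W=true, X=false}.
      branch 1.2 (add (Y and Z)):
        (Y and Z): α-rule — add Y, Z.
        ○ open, literals {X=false, Y=true, Z=true}.
  branch 2 (add not ((not V or (not W iff not V)) or (Y and Z)), not not X):
    not ((not V or (not W iff not V)) or (Y and Z)): α-rule — add not (not V or (not W iff not V)), not (Y and Z).
    not (not V or (not W iff not V)): α-rule — add not not V, not (not W iff not V).
    not (Y and Z): β-rule — branch into not Y  //  not Z.
      branch 2.1 (add not Y):
        not (not W iff not V): β-rule — branch into not W, not not V  //  not not W, not V.
          branch 2.1.1 (add not W, not not V):
            ○ open, literals {V=true, W=false, X=true, Y=false}.
          branch 2.1.2 (add not not W, not V):
            × closes — contains both V and not V.
      branch 2.2 (add not Z):
        not (not W iff not V): β-rule — branch into not W, not not V  //  not not W, not V.
          branch 2.2.1 (add not W, not not V):
            ○ open, literals {V=true, W=false, X=true, Z=false}.
          branch 2.2.2 (add not not W, not V):
            × closes — contains both V and not V.
2 branches closed, 6 open.
An open branch gives a satisfying assignment: V=false, X=false.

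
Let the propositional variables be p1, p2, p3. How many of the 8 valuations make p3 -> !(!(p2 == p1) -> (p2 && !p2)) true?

6

Initial set: {(p3 -> !(!(p2 == p1) -> (p2 && !p2)))}.
(p3 -> !(!(p2 == p1) -> (p2 && !p2))): β-rule — branch into !p3  //  !(!(p2 == p1) -> (p2 && !p2)).
  branch 1 (add !p3):
    ○ open, literals {p3=0}.
  branch 2 (add !(!(p2 == p1) -> (p2 && !p2))):
    !(!(p2 == p1) -> (p2 && !p2)): α-rule — add !(p2 == p1), !(p2 && !p2).
    !(p2 == p1): β-rule — branch into p2, !p1  //  !p2, p1.
      branch 2.1 (add p2, !p1):
        !(p2 && !p2): β-rule — branch into !p2  //  !!p2.
          branch 2.1.1 (add !p2):
            × closes — contains both p2 and !p2.
          branch 2.1.2 (add !!p2):
            ○ open, literals {p1=0, p2=1}.
      branch 2.2 (add !p2, p1):
        !(p2 && !p2): β-rule — branch into !p2  //  !!p2.
          branch 2.2.1 (add !p2):
            ○ open, literals {p1=1, p2=0}.
          branch 2.2.2 (add !!p2):
            × closes — contains both p2 and !p2.
2 branches closed, 3 open.
Each open branch fixes some atoms; the unmentioned ones are free. Counting distinct full assignments: branch {p3=0} (p1, p2) contributes 4 new; branch {p1=0, p2=1} (p3) contributes 1 new; branch {p1=1, p2=0} (p3) contributes 1 new. Total: 6.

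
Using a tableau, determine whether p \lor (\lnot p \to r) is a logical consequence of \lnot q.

No

Initial set: {\lnot q; \lnot (p \lor (\lnot p \to r))}.
\lnot (p \lor (\lnot p \to r)): α-rule — add \lnot p, \lnot (\lnot p \to r).
\lnot (\lnot p \to r): α-rule — add \lnot p, \lnot r.
○ open, literals {p=F, q=F, r=F}.
0 branches closed, 1 open.
An open branch gives a countermodel: p=F, q=F, r=F (unmentioned atoms arbitrary); the premises hold there but the conclusion fails.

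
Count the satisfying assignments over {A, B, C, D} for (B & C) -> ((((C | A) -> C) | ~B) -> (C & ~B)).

12

Initial set: {((B & C) -> ((((C | A) -> C) | ~B) -> (C & ~B)))}.
((B & C) -> ((((C | A) -> C) | ~B) -> (C & ~B))): β-rule — branch into ~(B & C)  //  ((((C | A) -> C) | ~B) -> (C & ~B)).
  branch 1 (add ~(B & C)):
    ~(B & C): β-rule — branch into ~B  //  ~C.
      branch 1.1 (add ~B):
        ○ open, literals {B=F}.
      branch 1.2 (add ~C):
        ○ open, literals {C=F}.
  branch 2 (add ((((C | A) -> C) | ~B) -> (C & ~B))):
    ((((C | A) -> C) | ~B) -> (C & ~B)): β-rule — branch into ~(((C | A) -> C) | ~B)  //  (C & ~B).
      branch 2.1 (add ~(((C | A) -> C) | ~B)):
        ~(((C | A) -> C) | ~B): α-rule — add ~((C | A) -> C), ~~B.
        ~((C | A) -> C): α-rule — add (C | A), ~C.
        (C | A): β-rule — branch into C  //  A.
          branch 2.1.1 (add C):
            × closes — contains both C and ~C.
          branch 2.1.2 (add A):
            ○ open, literals {A=T, B=T, C=F}.
      branch 2.2 (add (C & ~B)):
        (C & ~B): α-rule — add C, ~B.
        ○ open, literals {B=F, C=T}.
1 branch closed, 4 open.
Each open branch fixes some atoms; the unmentioned ones are free. Counting distinct full assignments: branch {B=F} (A, C, D) contributes 8 new; branch {C=F} (A, B, D) contributes 4 new; branch {A=T, B=T, C=F} (D) contributes 0 new; branch {B=F, C=T} (A, D) contributes 0 new. Total: 12.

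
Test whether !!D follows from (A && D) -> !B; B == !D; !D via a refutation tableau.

No

Initial set: {((A && D) -> !B); (B == !D); !D; !!!D}.
!!!D: drop double negation, giving !D.
((A && D) -> !B): β-rule — branch into !(A && D)  //  !B.
  branch 1 (add !(A && D)):
    (B == !D): β-rule — branch into B, !D  //  !B, !!D.
      branch 1.1 (add B, !D):
        !(A && D): β-rule — branch into !A  //  !D.
          branch 1.1.1 (add !A):
            ○ open, literals {A=F, B=T, D=F}.
          branch 1.1.2 (add !D):
            ○ open, literals {B=T, D=F}.
      branch 1.2 (add !B, !!D):
        × closes — contains both D and !D.
  branch 2 (add !B):
    (B == !D): β-rule — branch into B, !D  //  !B, !!D.
      branch 2.1 (add B, !D):
        × closes — contains both B and !B.
      branch 2.2 (add !B, !!D):
        × closes — contains both D and !D.
3 branches closed, 2 open.
An open branch gives a countermodel: A=F, B=T, D=F (unmentioned atoms arbitrary); the premises hold there but the conclusion fails.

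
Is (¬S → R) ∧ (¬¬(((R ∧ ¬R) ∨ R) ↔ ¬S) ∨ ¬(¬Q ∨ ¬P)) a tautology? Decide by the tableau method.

Assume the negation and expand:
Initial set: {F ((¬S → R) ∧ (¬¬(((R ∧ ¬R) ∨ R) ↔ ¬S) ∨ ¬(¬Q ∨ ¬P)))}.
F ((¬S → R) ∧ (¬¬(((R ∧ ¬R) ∨ R) ↔ ¬S) ∨ ¬(¬Q ∨ ¬P))): β-rule — branch into F (¬S → R)  //  F (¬¬(((R ∧ ¬R) ∨ R) ↔ ¬S) ∨ ¬(¬Q ∨ ¬P)).
  branch 1 (add F (¬S → R)):
    F (¬S → R): α-rule — add T ¬S, F R.
    ○ open, literals {R=false, S=false}.
  branch 2 (add F (¬¬(((R ∧ ¬R) ∨ R) ↔ ¬S) ∨ ¬(¬Q ∨ ¬P))):
    F (¬¬(((R ∧ ¬R) ∨ R) ↔ ¬S) ∨ ¬(¬Q ∨ ¬P)): α-rule — add F ¬¬(((R ∧ ¬R) ∨ R) ↔ ¬S), F ¬(¬Q ∨ ¬P).
    F ¬¬(((R ∧ ¬R) ∨ R) ↔ ¬S): drop double negation, giving F (((R ∧ ¬R) ∨ R) ↔ ¬S).
    F ¬(¬Q ∨ ¬P): β-rule — branch into T ¬Q  //  T ¬P.
      branch 2.1 (add T ¬Q):
        F (((R ∧ ¬R) ∨ R) ↔ ¬S): β-rule — branch into T ((R ∧ ¬R) ∨ R), F ¬S  //  F ((R ∧ ¬R) ∨ R), T ¬S.
          branch 2.1.1 (add T ((R ∧ ¬R) ∨ R), F ¬S):
            T ((R ∧ ¬R) ∨ R): β-rule — branch into T (R ∧ ¬R)  //  T R.
              branch 2.1.1.1 (add T (R ∧ ¬R)):
                T (R ∧ ¬R): α-rule — add T R, T ¬R.
                × closes — contains both R and ¬R.
              branch 2.1.1.2 (add T R):
                ○ open, literals {Q=false, R=true, S=true}.
          branch 2.1.2 (add F ((R ∧ ¬R) ∨ R), T ¬S):
            F ((R ∧ ¬R) ∨ R): α-rule — add F (R ∧ ¬R), F R.
            F (R ∧ ¬R): β-rule — branch into F R  //  F ¬R.
              branch 2.1.2.1 (add F R):
                ○ open, literals {Q=false, R=false, S=false}.
              branch 2.1.2.2 (add F ¬R):
                × closes — contains both R and ¬R.
      branch 2.2 (add T ¬P):
        F (((R ∧ ¬R) ∨ R) ↔ ¬S): β-rule — branch into T ((R ∧ ¬R) ∨ R), F ¬S  //  F ((R ∧ ¬R) ∨ R), T ¬S.
          branch 2.2.1 (add T ((R ∧ ¬R) ∨ R), F ¬S):
            T ((R ∧ ¬R) ∨ R): β-rule — branch into T (R ∧ ¬R)  //  T R.
              branch 2.2.1.1 (add T (R ∧ ¬R)):
                T (R ∧ ¬R): α-rule — add T R, T ¬R.
                × closes — contains both R and ¬R.
              branch 2.2.1.2 (add T R):
                ○ open, literals {P=false, R=true, S=true}.
          branch 2.2.2 (add F ((R ∧ ¬R) ∨ R), T ¬S):
            F ((R ∧ ¬R) ∨ R): α-rule — add F (R ∧ ¬R), F R.
            F (R ∧ ¬R): β-rule — branch into F R  //  F ¬R.
              branch 2.2.2.1 (add F R):
                ○ open, literals {P=false, R=false, S=false}.
              branch 2.2.2.2 (add F ¬R):
                × closes — contains both R and ¬R.
4 branches closed, 5 open.
An open branch gives a countermodel: R=false, S=false (unmentioned atoms arbitrary); under it the original formula is false.

Not valid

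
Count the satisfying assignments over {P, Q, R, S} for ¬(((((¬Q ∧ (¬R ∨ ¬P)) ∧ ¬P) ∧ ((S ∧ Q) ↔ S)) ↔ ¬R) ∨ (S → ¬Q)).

Initial set: {¬(((((¬Q ∧ (¬R ∨ ¬P)) ∧ ¬P) ∧ ((S ∧ Q) ↔ S)) ↔ ¬R) ∨ (S → ¬Q))}.
¬(((((¬Q ∧ (¬R ∨ ¬P)) ∧ ¬P) ∧ ((S ∧ Q) ↔ S)) ↔ ¬R) ∨ (S → ¬Q)): α-rule — add ¬((((¬Q ∧ (¬R ∨ ¬P)) ∧ ¬P) ∧ ((S ∧ Q) ↔ S)) ↔ ¬R), ¬(S → ¬Q).
¬(S → ¬Q): α-rule — add S, ¬¬Q.
¬((((¬Q ∧ (¬R ∨ ¬P)) ∧ ¬P) ∧ ((S ∧ Q) ↔ S)) ↔ ¬R): β-rule — branch into (((¬Q ∧ (¬R ∨ ¬P)) ∧ ¬P) ∧ ((S ∧ Q) ↔ S)), ¬¬R  //  ¬(((¬Q ∧ (¬R ∨ ¬P)) ∧ ¬P) ∧ ((S ∧ Q) ↔ S)), ¬R.
  branch 1 (add (((¬Q ∧ (¬R ∨ ¬P)) ∧ ¬P) ∧ ((S ∧ Q) ↔ S)), ¬¬R):
    (((¬Q ∧ (¬R ∨ ¬P)) ∧ ¬P) ∧ ((S ∧ Q) ↔ S)): α-rule — add ((¬Q ∧ (¬R ∨ ¬P)) ∧ ¬P), ((S ∧ Q) ↔ S).
    ((¬Q ∧ (¬R ∨ ¬P)) ∧ ¬P): α-rule — add (¬Q ∧ (¬R ∨ ¬P)), ¬P.
    (¬Q ∧ (¬R ∨ ¬P)): α-rule — add ¬Q, (¬R ∨ ¬P).
    × closes — contains both Q and ¬Q.
  branch 2 (add ¬(((¬Q ∧ (¬R ∨ ¬P)) ∧ ¬P) ∧ ((S ∧ Q) ↔ S)), ¬R):
    ¬(((¬Q ∧ (¬R ∨ ¬P)) ∧ ¬P) ∧ ((S ∧ Q) ↔ S)): β-rule — branch into ¬((¬Q ∧ (¬R ∨ ¬P)) ∧ ¬P)  //  ¬((S ∧ Q) ↔ S).
      branch 2.1 (add ¬((¬Q ∧ (¬R ∨ ¬P)) ∧ ¬P)):
        ¬((¬Q ∧ (¬R ∨ ¬P)) ∧ ¬P): β-rule — branch into ¬(¬Q ∧ (¬R ∨ ¬P))  //  ¬¬P.
          branch 2.1.1 (add ¬(¬Q ∧ (¬R ∨ ¬P))):
            ¬(¬Q ∧ (¬R ∨ ¬P)): β-rule — branch into ¬¬Q  //  ¬(¬R ∨ ¬P).
              branch 2.1.1.1 (add ¬¬Q):
                ○ open, literals {Q=true, R=false, S=true}.
              branch 2.1.1.2 (add ¬(¬R ∨ ¬P)):
                ¬(¬R ∨ ¬P): α-rule — add ¬¬R, ¬¬P.
                × closes — contains both R and ¬R.
          branch 2.1.2 (add ¬¬P):
            ○ open, literals {P=true, Q=true, R=false, S=true}.
      branch 2.2 (add ¬((S ∧ Q) ↔ S)):
        ¬((S ∧ Q) ↔ S): β-rule — branch into (S ∧ Q), ¬S  //  ¬(S ∧ Q), S.
          branch 2.2.1 (add (S ∧ Q), ¬S):
            × closes — contains both S and ¬S.
          branch 2.2.2 (add ¬(S ∧ Q), S):
            ¬(S ∧ Q): β-rule — branch into ¬S  //  ¬Q.
              branch 2.2.2.1 (add ¬S):
                × closes — contains both S and ¬S.
              branch 2.2.2.2 (add ¬Q):
                × closes — contains both Q and ¬Q.
5 branches closed, 2 open.
Each open branch fixes some atoms; the unmentioned ones are free. Counting distinct full assignments: branch {Q=true, R=false, S=true} (P) contributes 2 new; branch {P=true, Q=true, R=false, S=true} (none free) contributes 0 new. Total: 2.

2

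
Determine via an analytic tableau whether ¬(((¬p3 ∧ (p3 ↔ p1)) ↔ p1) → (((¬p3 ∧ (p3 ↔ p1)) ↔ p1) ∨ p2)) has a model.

Initial set: {T ¬(((¬p3 ∧ (p3 ↔ p1)) ↔ p1) → (((¬p3 ∧ (p3 ↔ p1)) ↔ p1) ∨ p2))}.
T ¬(((¬p3 ∧ (p3 ↔ p1)) ↔ p1) → (((¬p3 ∧ (p3 ↔ p1)) ↔ p1) ∨ p2)): α-rule — add T ((¬p3 ∧ (p3 ↔ p1)) ↔ p1), F (((¬p3 ∧ (p3 ↔ p1)) ↔ p1) ∨ p2).
F (((¬p3 ∧ (p3 ↔ p1)) ↔ p1) ∨ p2): α-rule — add F ((¬p3 ∧ (p3 ↔ p1)) ↔ p1), F p2.
T ((¬p3 ∧ (p3 ↔ p1)) ↔ p1): β-rule — branch into T (¬p3 ∧ (p3 ↔ p1)), T p1  //  F (¬p3 ∧ (p3 ↔ p1)), F p1.
  branch 1 (add T (¬p3 ∧ (p3 ↔ p1)), T p1):
    T (¬p3 ∧ (p3 ↔ p1)): α-rule — add T ¬p3, T (p3 ↔ p1).
    F ((¬p3 ∧ (p3 ↔ p1)) ↔ p1): β-rule — branch into T (¬p3 ∧ (p3 ↔ p1)), F p1  //  F (¬p3 ∧ (p3 ↔ p1)), T p1.
      branch 1.1 (add T (¬p3 ∧ (p3 ↔ p1)), F p1):
        × closes — contains both p1 and ¬p1.
      branch 1.2 (add F (¬p3 ∧ (p3 ↔ p1)), T p1):
        T (p3 ↔ p1): β-rule — branch into T p3, T p1  //  F p3, F p1.
          branch 1.2.1 (add T p3, T p1):
            × closes — contains both p3 and ¬p3.
          branch 1.2.2 (add F p3, F p1):
            × closes — contains both p1 and ¬p1.
  branch 2 (add F (¬p3 ∧ (p3 ↔ p1)), F p1):
    F ((¬p3 ∧ (p3 ↔ p1)) ↔ p1): β-rule — branch into T (¬p3 ∧ (p3 ↔ p1)), F p1  //  F (¬p3 ∧ (p3 ↔ p1)), T p1.
      branch 2.1 (add T (¬p3 ∧ (p3 ↔ p1)), F p1):
        T (¬p3 ∧ (p3 ↔ p1)): α-rule — add T ¬p3, T (p3 ↔ p1).
        F (¬p3 ∧ (p3 ↔ p1)): β-rule — branch into F ¬p3  //  F (p3 ↔ p1).
          branch 2.1.1 (add F ¬p3):
            × closes — contains both p3 and ¬p3.
          branch 2.1.2 (add F (p3 ↔ p1)):
            T (p3 ↔ p1): β-rule — branch into T p3, T p1  //  F p3, F p1.
              branch 2.1.2.1 (add T p3, T p1):
                × closes — contains both p3 and ¬p3.
              branch 2.1.2.2 (add F p3, F p1):
                F (p3 ↔ p1): β-rule — branch into T p3, F p1  //  F p3, T p1.
                  branch 2.1.2.2.1 (add T p3, F p1):
                    × closes — contains both p3 and ¬p3.
                  branch 2.1.2.2.2 (add F p3, T p1):
                    × closes — contains both p1 and ¬p1.
      branch 2.2 (add F (¬p3 ∧ (p3 ↔ p1)), T p1):
        × closes — contains both p1 and ¬p1.
All 8 branches close.
Every branch closed; the formula is unsatisfiable.

Unsatisfiable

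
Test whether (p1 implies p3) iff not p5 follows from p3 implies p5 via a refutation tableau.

No

Initial set: {(p3 implies p5); not ((p1 implies p3) iff not p5)}.
(p3 implies p5): β-rule — branch into not p3  //  p5.
  branch 1 (add not p3):
    not ((p1 implies p3) iff not p5): β-rule — branch into (p1 implies p3), not not p5  //  not (p1 implies p3), not p5.
      branch 1.1 (add (p1 implies p3), not not p5):
        (p1 implies p3): β-rule — branch into not p1  //  p3.
          branch 1.1.1 (add not p1):
            ○ open, literals {p1=0, p3=0, p5=1}.
          branch 1.1.2 (add p3):
            × closes — contains both p3 and not p3.
      branch 1.2 (add not (p1 implies p3), not p5):
        not (p1 implies p3): α-rule — add p1, not p3.
        ○ open, literals {p1=1, p3=0, p5=0}.
  branch 2 (add p5):
    not ((p1 implies p3) iff not p5): β-rule — branch into (p1 implies p3), not not p5  //  not (p1 implies p3), not p5.
      branch 2.1 (add (p1 implies p3), not not p5):
        (p1 implies p3): β-rule — branch into not p1  //  p3.
          branch 2.1.1 (add not p1):
            ○ open, literals {p1=0, p5=1}.
          branch 2.1.2 (add p3):
            ○ open, literals {p3=1, p5=1}.
      branch 2.2 (add not (p1 implies p3), not p5):
        × closes — contains both p5 and not p5.
2 branches closed, 4 open.
An open branch gives a countermodel: p1=0, p3=0, p5=1 (unmentioned atoms arbitrary); the premises hold there but the conclusion fails.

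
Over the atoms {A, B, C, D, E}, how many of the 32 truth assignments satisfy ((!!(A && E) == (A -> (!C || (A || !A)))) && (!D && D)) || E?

Initial set: {T (((!!(A && E) == (A -> (!C || (A || !A)))) && (!D && D)) || E)}.
T (((!!(A && E) == (A -> (!C || (A || !A)))) && (!D && D)) || E): β-rule — branch into T ((!!(A && E) == (A -> (!C || (A || !A)))) && (!D && D))  //  T E.
  branch 1 (add T ((!!(A && E) == (A -> (!C || (A || !A)))) && (!D && D))):
    T ((!!(A && E) == (A -> (!C || (A || !A)))) && (!D && D)): α-rule — add T (!!(A && E) == (A -> (!C || (A || !A)))), T (!D && D).
    T (!D && D): α-rule — add T !D, T D.
    × closes — contains both D and !D.
  branch 2 (add T E):
    ○ open, literals {E=T}.
1 branch closed, 1 open.
Each open branch fixes some atoms; the unmentioned ones are free. Counting distinct full assignments: branch {E=T} (A, B, C, D) contributes 16 new. Total: 16.

16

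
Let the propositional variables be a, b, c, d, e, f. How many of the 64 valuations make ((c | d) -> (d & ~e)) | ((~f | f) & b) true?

Initial set: {(((c | d) -> (d & ~e)) | ((~f | f) & b))}.
(((c | d) -> (d & ~e)) | ((~f | f) & b)): β-rule — branch into ((c | d) -> (d & ~e))  //  ((~f | f) & b).
  branch 1 (add ((c | d) -> (d & ~e))):
    ((c | d) -> (d & ~e)): β-rule — branch into ~(c | d)  //  (d & ~e).
      branch 1.1 (add ~(c | d)):
        ~(c | d): α-rule — add ~c, ~d.
        ○ open, literals {c=false, d=false}.
      branch 1.2 (add (d & ~e)):
        (d & ~e): α-rule — add d, ~e.
        ○ open, literals {d=true, e=false}.
  branch 2 (add ((~f | f) & b)):
    ((~f | f) & b): α-rule — add (~f | f), b.
    (~f | f): β-rule — branch into ~f  //  f.
      branch 2.1 (add ~f):
        ○ open, literals {b=true, f=false}.
      branch 2.2 (add f):
        ○ open, literals {b=true, f=true}.
0 branches closed, 4 open.
Each open branch fixes some atoms; the unmentioned ones are free. Counting distinct full assignments: branch {c=false, d=false} (a, b, e, f) contributes 16 new; branch {d=true, e=false} (a, b, c, f) contributes 16 new; branch {b=true, f=false} (a, c, d, e) contributes 8 new; branch {b=true, f=true} (a, c, d, e) contributes 8 new. Total: 48.

48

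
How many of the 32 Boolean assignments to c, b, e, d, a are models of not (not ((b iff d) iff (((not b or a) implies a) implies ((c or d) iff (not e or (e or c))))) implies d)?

6

Initial set: {T not (not ((b iff d) iff (((not b or a) implies a) implies ((c or d) iff (not e or (e or c))))) implies d)}.
T not (not ((b iff d) iff (((not b or a) implies a) implies ((c or d) iff (not e or (e or c))))) implies d): α-rule — add T not ((b iff d) iff (((not b or a) implies a) implies ((c or d) iff (not e or (e or c))))), F d.
T not ((b iff d) iff (((not b or a) implies a) implies ((c or d) iff (not e or (e or c))))): β-rule — branch into T (b iff d), F (((not b or a) implies a) implies ((c or d) iff (not e or (e or c))))  //  F (b iff d), T (((not b or a) implies a) implies ((c or d) iff (not e or (e or c)))).
  branch 1 (add T (b iff d), F (((not b or a) implies a) implies ((c or d) iff (not e or (e or c))))):
    F (((not b or a) implies a) implies ((c or d) iff (not e or (e or c)))): α-rule — add T ((not b or a) implies a), F ((c or d) iff (not e or (e or c))).
    T (b iff d): β-rule — branch into T b, T d  //  F b, F d.
      branch 1.1 (add T b, T d):
        × closes — contains both d and not d.
      branch 1.2 (add F b, F d):
        T ((not b or a) implies a): β-rule — branch into F (not b or a)  //  T a.
          branch 1.2.1 (add F (not b or a)):
            F (not b or a): α-rule — add F not b, F a.
            × closes — contains both b and not b.
          branch 1.2.2 (add T a):
            F ((c or d) iff (not e or (e or c))): β-rule — branch into T (c or d), F (not e or (e or c))  //  F (c or d), T (not e or (e or c)).
              branch 1.2.2.1 (add T (c or d), F (not e or (e or c))):
                F (not e or (e or c)): α-rule — add F not e, F (e or c).
                F (e or c): α-rule — add F e, F c.
                × closes — contains both e and not e.
              branch 1.2.2.2 (add F (c or d), T (not e or (e or c))):
                F (c or d): α-rule — add F c, F d.
                T (not e or (e or c)): β-rule — branch into T not e  //  T (e or c).
                  branch 1.2.2.2.1 (add T not e):
                    ○ open, literals {a=1, b=0, c=0, d=0, e=0}.
                  branch 1.2.2.2.2 (add T (e or c)):
                    T (e or c): β-rule — branch into T e  //  T c.
                      branch 1.2.2.2.2.1 (add T e):
                        ○ open, literals {a=1, b=0, c=0, d=0, e=1}.
                      branch 1.2.2.2.2.2 (add T c):
                        × closes — contains both c and not c.
  branch 2 (add F (b iff d), T (((not b or a) implies a) implies ((c or d) iff (not e or (e or c))))):
    F (b iff d): β-rule — branch into T b, F d  //  F b, T d.
      branch 2.1 (add T b, F d):
        T (((not b or a) implies a) implies ((c or d) iff (not e or (e or c)))): β-rule — branch into F ((not b or a) implies a)  //  T ((c or d) iff (not e or (e or c))).
          branch 2.1.1 (add F ((not b or a) implies a)):
            F ((not b or a) implies a): α-rule — add T (not b or a), F a.
            T (not b or a): β-rule — branch into T not b  //  T a.
              branch 2.1.1.1 (add T not b):
                × closes — contains both b and not b.
              branch 2.1.1.2 (add T a):
                × closes — contains both a and not a.
          branch 2.1.2 (add T ((c or d) iff (not e or (e or c)))):
            T ((c or d) iff (not e or (e or c))): β-rule — branch into T (c or d), T (not e or (e or c))  //  F (c or d), F (not e or (e or c)).
              branch 2.1.2.1 (add T (c or d), T (not e or (e or c))):
                T (c or d): β-rule — branch into T c  //  T d.
                  branch 2.1.2.1.1 (add T c):
                    T (not e or (e or c)): β-rule — branch into T not e  //  T (e or c).
                      branch 2.1.2.1.1.1 (add T not e):
                        ○ open, literals {b=1, c=1, d=0, e=0}.
                      branch 2.1.2.1.1.2 (add T (e or c)):
                        T (e or c): β-rule — branch into T e  //  T c.
                          branch 2.1.2.1.1.2.1 (add T e):
                            ○ open, literals {b=1, c=1, d=0, e=1}.
                          branch 2.1.2.1.1.2.2 (add T c):
                            ○ open, literals {b=1, c=1, d=0}.
                  branch 2.1.2.1.2 (add T d):
                    × closes — contains both d and not d.
              branch 2.1.2.2 (add F (c or d), F (not e or (e or c))):
                F (c or d): α-rule — add F c, F d.
                F (not e or (e or c)): α-rule — add F not e, F (e or c).
                F (e or c): α-rule — add F e, F c.
                × closes — contains both e and not e.
      branch 2.2 (add F b, T d):
        × closes — contains both d and not d.
9 branches closed, 5 open.
Each open branch fixes some atoms; the unmentioned ones are free. Counting distinct full assignments: branch {a=1, b=0, c=0, d=0, e=0} (none free) contributes 1 new; branch {a=1, b=0, c=0, d=0, e=1} (none free) contributes 1 new; branch {b=1, c=1, d=0, e=0} (a) contributes 2 new; branch {b=1, c=1, d=0, e=1} (a) contributes 2 new; branch {b=1, c=1, d=0} (e, a) contributes 0 new. Total: 6.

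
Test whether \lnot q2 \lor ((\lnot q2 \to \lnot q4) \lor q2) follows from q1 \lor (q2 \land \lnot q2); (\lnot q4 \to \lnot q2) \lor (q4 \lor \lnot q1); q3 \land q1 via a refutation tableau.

Initial set: {(q1 \lor (q2 \land \lnot q2)); ((\lnot q4 \to \lnot q2) \lor (q4 \lor \lnot q1)); (q3 \land q1); \lnot (\lnot q2 \lor ((\lnot q2 \to \lnot q4) \lor q2))}.
(q3 \land q1): α-rule — add q3, q1.
\lnot (\lnot q2 \lor ((\lnot q2 \to \lnot q4) \lor q2)): α-rule — add \lnot \lnot q2, \lnot ((\lnot q2 \to \lnot q4) \lor q2).
\lnot ((\lnot q2 \to \lnot q4) \lor q2): α-rule — add \lnot (\lnot q2 \to \lnot q4), \lnot q2.
× closes — contains both q2 and \lnot q2.
All 1 branch closes.
Every branch closed, so the premises entail the conclusion.

Yes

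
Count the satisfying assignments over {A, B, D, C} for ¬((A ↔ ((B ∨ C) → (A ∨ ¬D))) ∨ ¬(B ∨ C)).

Initial set: {T ¬((A ↔ ((B ∨ C) → (A ∨ ¬D))) ∨ ¬(B ∨ C))}.
T ¬((A ↔ ((B ∨ C) → (A ∨ ¬D))) ∨ ¬(B ∨ C)): α-rule — add F (A ↔ ((B ∨ C) → (A ∨ ¬D))), F ¬(B ∨ C).
F (A ↔ ((B ∨ C) → (A ∨ ¬D))): β-rule — branch into T A, F ((B ∨ C) → (A ∨ ¬D))  //  F A, T ((B ∨ C) → (A ∨ ¬D)).
  branch 1 (add T A, F ((B ∨ C) → (A ∨ ¬D))):
    F ((B ∨ C) → (A ∨ ¬D)): α-rule — add T (B ∨ C), F (A ∨ ¬D).
    F (A ∨ ¬D): α-rule — add F A, F ¬D.
    × closes — contains both A and ¬A.
  branch 2 (add F A, T ((B ∨ C) → (A ∨ ¬D))):
    F ¬(B ∨ C): β-rule — branch into T B  //  T C.
      branch 2.1 (add T B):
        T ((B ∨ C) → (A ∨ ¬D)): β-rule — branch into F (B ∨ C)  //  T (A ∨ ¬D).
          branch 2.1.1 (add F (B ∨ C)):
            F (B ∨ C): α-rule — add F B, F C.
            × closes — contains both B and ¬B.
          branch 2.1.2 (add T (A ∨ ¬D)):
            T (A ∨ ¬D): β-rule — branch into T A  //  T ¬D.
              branch 2.1.2.1 (add T A):
                × closes — contains both A and ¬A.
              branch 2.1.2.2 (add T ¬D):
                ○ open, literals {A=0, B=1, D=0}.
      branch 2.2 (add T C):
        T ((B ∨ C) → (A ∨ ¬D)): β-rule — branch into F (B ∨ C)  //  T (A ∨ ¬D).
          branch 2.2.1 (add F (B ∨ C)):
            F (B ∨ C): α-rule — add F B, F C.
            × closes — contains both C and ¬C.
          branch 2.2.2 (add T (A ∨ ¬D)):
            T (A ∨ ¬D): β-rule — branch into T A  //  T ¬D.
              branch 2.2.2.1 (add T A):
                × closes — contains both A and ¬A.
              branch 2.2.2.2 (add T ¬D):
                ○ open, literals {A=0, C=1, D=0}.
5 branches closed, 2 open.
Each open branch fixes some atoms; the unmentioned ones are free. Counting distinct full assignments: branch {A=0, B=1, D=0} (C) contributes 2 new; branch {A=0, C=1, D=0} (B) contributes 1 new. Total: 3.

3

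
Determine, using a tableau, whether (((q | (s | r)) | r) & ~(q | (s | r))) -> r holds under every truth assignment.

Assume the negation and expand:
Initial set: {F ((((q | (s | r)) | r) & ~(q | (s | r))) -> r)}.
F ((((q | (s | r)) | r) & ~(q | (s | r))) -> r): α-rule — add T (((q | (s | r)) | r) & ~(q | (s | r))), F r.
T (((q | (s | r)) | r) & ~(q | (s | r))): α-rule — add T ((q | (s | r)) | r), T ~(q | (s | r)).
T ~(q | (s | r)): α-rule — add F q, F (s | r).
F (s | r): α-rule — add F s, F r.
T ((q | (s | r)) | r): β-rule — branch into T (q | (s | r))  //  T r.
  branch 1 (add T (q | (s | r))):
    T (q | (s | r)): β-rule — branch into T q  //  T (s | r).
      branch 1.1 (add T q):
        × closes — contains both q and ~q.
      branch 1.2 (add T (s | r)):
        T (s | r): β-rule — branch into T s  //  T r.
          branch 1.2.1 (add T s):
            × closes — contains both s and ~s.
          branch 1.2.2 (add T r):
            × closes — contains both r and ~r.
  branch 2 (add T r):
    × closes — contains both r and ~r.
All 4 branches close.
Every branch closed, so the negation is unsatisfiable and the formula is valid.

Valid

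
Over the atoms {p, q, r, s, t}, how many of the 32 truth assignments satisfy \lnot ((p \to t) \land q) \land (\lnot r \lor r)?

20

Initial set: {(\lnot ((p \to t) \land q) \land (\lnot r \lor r))}.
(\lnot ((p \to t) \land q) \land (\lnot r \lor r)): α-rule — add \lnot ((p \to t) \land q), (\lnot r \lor r).
\lnot ((p \to t) \land q): β-rule — branch into \lnot (p \to t)  //  \lnot q.
  branch 1 (add \lnot (p \to t)):
    \lnot (p \to t): α-rule — add p, \lnot t.
    (\lnot r \lor r): β-rule — branch into \lnot r  //  r.
      branch 1.1 (add \lnot r):
        ○ open, literals {p=true, r=false, t=false}.
      branch 1.2 (add r):
        ○ open, literals {p=true, r=true, t=false}.
  branch 2 (add \lnot q):
    (\lnot r \lor r): β-rule — branch into \lnot r  //  r.
      branch 2.1 (add \lnot r):
        ○ open, literals {q=false, r=false}.
      branch 2.2 (add r):
        ○ open, literals {q=false, r=true}.
0 branches closed, 4 open.
Each open branch fixes some atoms; the unmentioned ones are free. Counting distinct full assignments: branch {p=true, r=false, t=false} (q, s) contributes 4 new; branch {p=true, r=true, t=false} (q, s) contributes 4 new; branch {q=false, r=false} (p, s, t) contributes 6 new; branch {q=false, r=true} (p, s, t) contributes 6 new. Total: 20.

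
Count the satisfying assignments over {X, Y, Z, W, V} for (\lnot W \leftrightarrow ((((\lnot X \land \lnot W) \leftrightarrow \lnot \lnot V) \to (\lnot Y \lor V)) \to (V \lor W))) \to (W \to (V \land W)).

32

Initial set: {T ((\lnot W \leftrightarrow ((((\lnot X \land \lnot W) \leftrightarrow \lnot \lnot V) \to (\lnot Y \lor V)) \to (V \lor W))) \to (W \to (V \land W)))}.
T ((\lnot W \leftrightarrow ((((\lnot X \land \lnot W) \leftrightarrow \lnot \lnot V) \to (\lnot Y \lor V)) \to (V \lor W))) \to (W \to (V \land W))): β-rule — branch into F (\lnot W \leftrightarrow ((((\lnot X \land \lnot W) \leftrightarrow \lnot \lnot V) \to (\lnot Y \lor V)) \to (V \lor W)))  //  T (W \to (V \land W)).
  branch 1 (add F (\lnot W \leftrightarrow ((((\lnot X \land \lnot W) \leftrightarrow \lnot \lnot V) \to (\lnot Y \lor V)) \to (V \lor W)))):
    F (\lnot W \leftrightarrow ((((\lnot X \land \lnot W) \leftrightarrow \lnot \lnot V) \to (\lnot Y \lor V)) \to (V \lor W))): β-rule — branch into T \lnot W, F ((((\lnot X \land \lnot W) \leftrightarrow \lnot \lnot V) \to (\lnot Y \lor V)) \to (V \lor W))  //  F \lnot W, T ((((\lnot X \land \lnot W) \leftrightarrow \lnot \lnot V) \to (\lnot Y \lor V)) \to (V \lor W)).
      branch 1.1 (add T \lnot W, F ((((\lnot X \land \lnot W) \leftrightarrow \lnot \lnot V) \to (\lnot Y \lor V)) \to (V \lor W))):
        F ((((\lnot X \land \lnot W) \leftrightarrow \lnot \lnot V) \to (\lnot Y \lor V)) \to (V \lor W)): α-rule — add T (((\lnot X \land \lnot W) \leftrightarrow \lnot \lnot V) \to (\lnot Y \lor V)), F (V \lor W).
        F (V \lor W): α-rule — add F V, F W.
        T (((\lnot X \land \lnot W) \leftrightarrow \lnot \lnot V) \to (\lnot Y \lor V)): β-rule — branch into F ((\lnot X \land \lnot W) \leftrightarrow \lnot \lnot V)  //  T (\lnot Y \lor V).
          branch 1.1.1 (add F ((\lnot X \land \lnot W) \leftrightarrow \lnot \lnot V)):
            F ((\lnot X \land \lnot W) \leftrightarrow \lnot \lnot V): β-rule — branch into T (\lnot X \land \lnot W), F \lnot \lnot V  //  F (\lnot X \land \lnot W), T \lnot \lnot V.
              branch 1.1.1.1 (add T (\lnot X \land \lnot W), F \lnot \lnot V):
                T (\lnot X \land \lnot W): α-rule — add T \lnot X, T \lnot W.
                F \lnot \lnot V: drop double negation, giving F V.
                ○ open, literals {V=F, W=F, X=F}.
              branch 1.1.1.2 (add F (\lnot X \land \lnot W), T \lnot \lnot V):
                T \lnot \lnot V: drop double negation, giving T V.
                × closes — contains both V and \lnot V.
          branch 1.1.2 (add T (\lnot Y \lor V)):
            T (\lnot Y \lor V): β-rule — branch into T \lnot Y  //  T V.
              branch 1.1.2.1 (add T \lnot Y):
                ○ open, literals {V=F, W=F, Y=F}.
              branch 1.1.2.2 (add T V):
                × closes — contains both V and \lnot V.
      branch 1.2 (add F \lnot W, T ((((\lnot X \land \lnot W) \leftrightarrow \lnot \lnot V) \to (\lnot Y \lor V)) \to (V \lor W))):
        T ((((\lnot X \land \lnot W) \leftrightarrow \lnot \lnot V) \to (\lnot Y \lor V)) \to (V \lor W)): β-rule — branch into F (((\lnot X \land \lnot W) \leftrightarrow \lnot \lnot V) \to (\lnot Y \lor V))  //  T (V \lor W).
          branch 1.2.1 (add F (((\lnot X \land \lnot W) \leftrightarrow \lnot \lnot V) \to (\lnot Y \lor V))):
            F (((\lnot X \land \lnot W) \leftrightarrow \lnot \lnot V) \to (\lnot Y \lor V)): α-rule — add T ((\lnot X \land \lnot W) \leftrightarrow \lnot \lnot V), F (\lnot Y \lor V).
            F (\lnot Y \lor V): α-rule — add F \lnot Y, F V.
            T ((\lnot X \land \lnot W) \leftrightarrow \lnot \lnot V): β-rule — branch into T (\lnot X \land \lnot W), T \lnot \lnot V  //  F (\lnot X \land \lnot W), F \lnot \lnot V.
              branch 1.2.1.1 (add T (\lnot X \land \lnot W), T \lnot \lnot V):
                T (\lnot X \land \lnot W): α-rule — add T \lnot X, T \lnot W.
                × closes — contains both W and \lnot W.
              branch 1.2.1.2 (add F (\lnot X \land \lnot W), F \lnot \lnot V):
                F \lnot \lnot V: drop double negation, giving F V.
                F (\lnot X \land \lnot W): β-rule — branch into F \lnot X  //  F \lnot W.
                  branch 1.2.1.2.1 (add F \lnot X):
                    ○ open, literals {V=F, W=T, X=T, Y=T}.
                  branch 1.2.1.2.2 (add F \lnot W):
                    ○ open, literals {V=F, W=T, Y=T}.
          branch 1.2.2 (add T (V \lor W)):
            T (V \lor W): β-rule — branch into T V  //  T W.
              branch 1.2.2.1 (add T V):
                ○ open, literals {V=T, W=T}.
              branch 1.2.2.2 (add T W):
                ○ open, literals {W=T}.
  branch 2 (add T (W \to (V \land W))):
    T (W \to (V \land W)): β-rule — branch into F W  //  T (V \land W).
      branch 2.1 (add F W):
        ○ open, literals {W=F}.
      branch 2.2 (add T (V \land W)):
        T (V \land W): α-rule — add T V, T W.
        ○ open, literals {V=T, W=T}.
3 branches closed, 8 open.
Each open branch fixes some atoms; the unmentioned ones are free. Counting distinct full assignments: branch {V=F, W=F, X=F} (Y, Z) contributes 4 new; branch {V=F, W=F, Y=F} (X, Z) contributes 2 new; branch {V=F, W=T, X=T, Y=T} (Z) contributes 2 new; branch {V=F, W=T, Y=T} (X, Z) contributes 2 new; branch {V=T, W=T} (X, Y, Z) contributes 8 new; branch {W=T} (X, Y, Z, V) contributes 4 new; branch {W=F} (X, Y, Z, V) contributes 10 new; branch {V=T, W=T} (X, Y, Z) contributes 0 new. Total: 32.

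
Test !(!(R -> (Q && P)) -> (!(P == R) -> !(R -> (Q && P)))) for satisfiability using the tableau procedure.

Initial set: {!(!(R -> (Q && P)) -> (!(P == R) -> !(R -> (Q && P))))}.
!(!(R -> (Q && P)) -> (!(P == R) -> !(R -> (Q && P)))): α-rule — add !(R -> (Q && P)), !(!(P == R) -> !(R -> (Q && P))).
!(R -> (Q && P)): α-rule — add R, !(Q && P).
!(!(P == R) -> !(R -> (Q && P))): α-rule — add !(P == R), !!(R -> (Q && P)).
!(Q && P): β-rule — branch into !Q  //  !P.
  branch 1 (add !Q):
    !(P == R): β-rule — branch into P, !R  //  !P, R.
      branch 1.1 (add P, !R):
        × closes — contains both R and !R.
      branch 1.2 (add !P, R):
        !!(R -> (Q && P)): β-rule — branch into !R  //  (Q && P).
          branch 1.2.1 (add !R):
            × closes — contains both R and !R.
          branch 1.2.2 (add (Q && P)):
            (Q && P): α-rule — add Q, P.
            × closes — contains both Q and !Q.
  branch 2 (add !P):
    !(P == R): β-rule — branch into P, !R  //  !P, R.
      branch 2.1 (add P, !R):
        × closes — contains both P and !P.
      branch 2.2 (add !P, R):
        !!(R -> (Q && P)): β-rule — branch into !R  //  (Q && P).
          branch 2.2.1 (add !R):
            × closes — contains both R and !R.
          branch 2.2.2 (add (Q && P)):
            (Q && P): α-rule — add Q, P.
            × closes — contains both P and !P.
All 6 branches close.
Every branch closed; the formula is unsatisfiable.

Unsatisfiable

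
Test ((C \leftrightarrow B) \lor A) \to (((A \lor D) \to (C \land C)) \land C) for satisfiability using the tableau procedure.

Satisfiable

Initial set: {(((C \leftrightarrow B) \lor A) \to (((A \lor D) \to (C \land C)) \land C))}.
(((C \leftrightarrow B) \lor A) \to (((A \lor D) \to (C \land C)) \land C)): β-rule — branch into \lnot ((C \leftrightarrow B) \lor A)  //  (((A \lor D) \to (C \land C)) \land C).
  branch 1 (add \lnot ((C \leftrightarrow B) \lor A)):
    \lnot ((C \leftrightarrow B) \lor A): α-rule — add \lnot (C \leftrightarrow B), \lnot A.
    \lnot (C \leftrightarrow B): β-rule — branch into C, \lnot B  //  \lnot C, B.
      branch 1.1 (add C, \lnot B):
        ○ open, literals {A=0, B=0, C=1}.
      branch 1.2 (add \lnot C, B):
        ○ open, literals {A=0, B=1, C=0}.
  branch 2 (add (((A \lor D) \to (C \land C)) \land C)):
    (((A \lor D) \to (C \land C)) \land C): α-rule — add ((A \lor D) \to (C \land C)), C.
    ((A \lor D) \to (C \land C)): β-rule — branch into \lnot (A \lor D)  //  (C \land C).
      branch 2.1 (add \lnot (A \lor D)):
        \lnot (A \lor D): α-rule — add \lnot A, \lnot D.
        ○ open, literals {A=0, C=1, D=0}.
      branch 2.2 (add (C \land C)):
        (C \land C): α-rule — add C, C.
        ○ open, literals {C=1}.
0 branches closed, 4 open.
An open branch gives a satisfying assignment: A=0, B=0, C=1.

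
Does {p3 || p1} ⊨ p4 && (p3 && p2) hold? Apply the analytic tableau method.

Initial set: {(p3 || p1); !(p4 && (p3 && p2))}.
(p3 || p1): β-rule — branch into p3  //  p1.
  branch 1 (add p3):
    !(p4 && (p3 && p2)): β-rule — branch into !p4  //  !(p3 && p2).
      branch 1.1 (add !p4):
        ○ open, literals {p3=1, p4=0}.
      branch 1.2 (add !(p3 && p2)):
        !(p3 && p2): β-rule — branch into !p3  //  !p2.
          branch 1.2.1 (add !p3):
            × closes — contains both p3 and !p3.
          branch 1.2.2 (add !p2):
            ○ open, literals {p2=0, p3=1}.
  branch 2 (add p1):
    !(p4 && (p3 && p2)): β-rule — branch into !p4  //  !(p3 && p2).
      branch 2.1 (add !p4):
        ○ open, literals {p1=1, p4=0}.
      branch 2.2 (add !(p3 && p2)):
        !(p3 && p2): β-rule — branch into !p3  //  !p2.
          branch 2.2.1 (add !p3):
            ○ open, literals {p1=1, p3=0}.
          branch 2.2.2 (add !p2):
            ○ open, literals {p1=1, p2=0}.
1 branch closed, 5 open.
An open branch gives a countermodel: p3=1, p4=0 (unmentioned atoms arbitrary); the premises hold there but the conclusion fails.

No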